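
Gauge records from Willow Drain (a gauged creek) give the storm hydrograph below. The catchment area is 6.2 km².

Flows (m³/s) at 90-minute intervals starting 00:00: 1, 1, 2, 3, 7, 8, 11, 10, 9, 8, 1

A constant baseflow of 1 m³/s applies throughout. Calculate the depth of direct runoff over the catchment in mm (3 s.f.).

d ≈ 43.5 mm

Direct runoff: 0.0, 0.0, 1.0, 2.0, 6.0, 7.0, 10.0, 9.0, 8.0, 7.0, 0.0 m³/s; ΣQ_DR = 50.00 m³/s.
V = ΣQ_DR · Δt = 50.00 × 5400 s = 2.700 × 10^5 m³.
Over A = 6.2 km², depth = V / A = 43.5 mm.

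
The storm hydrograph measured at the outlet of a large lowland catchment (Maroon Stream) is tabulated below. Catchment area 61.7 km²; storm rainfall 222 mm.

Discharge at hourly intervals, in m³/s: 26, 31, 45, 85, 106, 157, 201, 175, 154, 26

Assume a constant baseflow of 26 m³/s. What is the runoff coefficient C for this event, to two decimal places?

C ≈ 0.20

ΣQ_DR = 746.0 m³/s; V = ΣQ_DR·Δt = 2.686 × 10^6 m³.
Runoff depth d = V / A = 43.53 mm.
C = d / P = 43.53 / 222 = 0.20.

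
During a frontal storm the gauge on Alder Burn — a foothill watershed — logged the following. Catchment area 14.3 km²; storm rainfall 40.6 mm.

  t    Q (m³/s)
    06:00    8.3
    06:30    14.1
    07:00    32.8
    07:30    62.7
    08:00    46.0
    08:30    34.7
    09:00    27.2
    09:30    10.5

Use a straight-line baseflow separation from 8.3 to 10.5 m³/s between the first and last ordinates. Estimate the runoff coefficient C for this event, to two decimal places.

C ≈ 0.50

ΣQ_DR = 161.1 m³/s; V = ΣQ_DR·Δt = 2.900 × 10^5 m³.
Runoff depth d = V / A = 20.28 mm.
C = d / P = 20.28 / 40.6 = 0.50.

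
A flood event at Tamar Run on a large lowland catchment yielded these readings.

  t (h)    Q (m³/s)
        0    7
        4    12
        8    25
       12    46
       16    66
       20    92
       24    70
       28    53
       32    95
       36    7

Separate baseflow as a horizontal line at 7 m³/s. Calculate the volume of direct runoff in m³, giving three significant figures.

Direct-runoff ordinates (Q − Q_b): 0.0, 5.0, 18.0, 39.0, 59.0, 85.0, 63.0, 46.0, 88.0, 0.0 m³/s.
ΣQ_DR = 403.0 m³/s.
With Δt = 4 h = 14400 s, V = ΣQ_DR · Δt = 403.0 × 14400 = 5.80 × 10^6 m³.

V ≈ 5.80 × 10^6 m³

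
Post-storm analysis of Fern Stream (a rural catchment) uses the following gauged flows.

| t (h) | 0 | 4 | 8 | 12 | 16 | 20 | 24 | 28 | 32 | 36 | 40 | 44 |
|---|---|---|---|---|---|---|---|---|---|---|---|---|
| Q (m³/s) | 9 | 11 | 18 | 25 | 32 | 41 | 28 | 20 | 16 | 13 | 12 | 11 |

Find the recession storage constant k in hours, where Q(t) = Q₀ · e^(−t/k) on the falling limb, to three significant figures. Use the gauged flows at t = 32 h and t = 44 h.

k ≈ 32.0 h

On the falling limb, Q drops from 16 to 11 m³/s between t = 32 h and t = 44 h (Δt = 12 h).
k = −Δt / ln(Q₂/Q₁) = −12 / ln(11/16) = 32.0 h.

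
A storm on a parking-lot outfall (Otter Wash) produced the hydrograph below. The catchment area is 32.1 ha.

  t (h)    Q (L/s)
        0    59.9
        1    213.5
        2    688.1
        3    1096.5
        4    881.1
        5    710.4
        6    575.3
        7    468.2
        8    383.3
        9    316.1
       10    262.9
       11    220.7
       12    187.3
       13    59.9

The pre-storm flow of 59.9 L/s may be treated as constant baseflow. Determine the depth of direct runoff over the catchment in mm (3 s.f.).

Direct runoff: 0.0, 153.6, 628.2, 1036.6, 821.2, 650.5, 515.4, 408.3, 323.4, 256.2, 203.0, 160.8, 127.4, 0.0 L/s; ΣQ_DR = 5285 L/s.
V = ΣQ_DR · Δt = 5285 × 3600 s = 1.902 × 10^7 L.
Over A = 32.1 ha, depth = V / A = 59.3 mm.

d ≈ 59.3 mm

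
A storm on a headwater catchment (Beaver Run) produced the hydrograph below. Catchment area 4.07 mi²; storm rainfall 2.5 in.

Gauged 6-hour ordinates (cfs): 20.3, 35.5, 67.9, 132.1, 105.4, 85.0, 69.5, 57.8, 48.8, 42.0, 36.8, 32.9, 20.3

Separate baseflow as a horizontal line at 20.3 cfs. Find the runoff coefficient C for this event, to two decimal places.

C ≈ 0.45

ΣQ_DR = 490.4 cfs; V = ΣQ_DR·Δt = 1.059 × 10^7 ft³.
Runoff depth d = V / A = 1.120 in.
C = d / P = 1.120 / 2.5 = 0.45.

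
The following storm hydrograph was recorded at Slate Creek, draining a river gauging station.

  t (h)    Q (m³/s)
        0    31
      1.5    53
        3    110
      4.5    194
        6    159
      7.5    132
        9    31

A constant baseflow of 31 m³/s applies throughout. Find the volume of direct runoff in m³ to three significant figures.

V ≈ 2.66 × 10^6 m³

Direct-runoff ordinates (Q − Q_b): 0.0, 22.0, 79.0, 163.0, 128.0, 101.0, 0.0 m³/s.
ΣQ_DR = 493.0 m³/s.
With Δt = 1.5 h = 5400 s, V = ΣQ_DR · Δt = 493.0 × 5400 = 2.66 × 10^6 m³.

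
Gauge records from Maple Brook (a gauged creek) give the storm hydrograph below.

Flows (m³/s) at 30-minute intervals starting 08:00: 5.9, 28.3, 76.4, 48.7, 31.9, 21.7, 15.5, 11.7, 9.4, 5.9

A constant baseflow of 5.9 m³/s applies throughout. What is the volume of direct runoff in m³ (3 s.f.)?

V ≈ 3.54 × 10^5 m³

Direct-runoff ordinates (Q − Q_b): 0.0, 22.4, 70.5, 42.8, 26.0, 15.8, 9.6, 5.8, 3.5, 0.0 m³/s.
ΣQ_DR = 196.4 m³/s.
With Δt = 0.5 h = 1800 s, V = ΣQ_DR · Δt = 196.4 × 1800 = 3.54 × 10^5 m³.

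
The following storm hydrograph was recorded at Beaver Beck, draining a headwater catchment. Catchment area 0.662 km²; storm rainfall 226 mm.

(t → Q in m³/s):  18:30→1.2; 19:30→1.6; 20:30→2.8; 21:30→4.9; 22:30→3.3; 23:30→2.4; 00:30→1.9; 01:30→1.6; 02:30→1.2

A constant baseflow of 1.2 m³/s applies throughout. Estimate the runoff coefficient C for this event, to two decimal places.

C ≈ 0.24

ΣQ_DR = 10.10 m³/s; V = ΣQ_DR·Δt = 36360 m³.
Runoff depth d = V / A = 54.92 mm.
C = d / P = 54.92 / 226 = 0.24.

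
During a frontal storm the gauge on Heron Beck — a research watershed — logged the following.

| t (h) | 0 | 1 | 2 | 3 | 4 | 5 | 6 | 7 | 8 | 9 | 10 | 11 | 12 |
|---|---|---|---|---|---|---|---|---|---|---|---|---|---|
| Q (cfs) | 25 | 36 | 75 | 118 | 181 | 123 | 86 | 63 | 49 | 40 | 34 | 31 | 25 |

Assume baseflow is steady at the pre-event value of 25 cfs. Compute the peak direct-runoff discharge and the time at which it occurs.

Subtracting baseflow gives direct-runoff ordinates: 0.0, 11.0, 50.0, 93.0, 156.0, 98.0, 61.0, 38.0, 24.0, 15.0, 9.0, 6.0, 0.0 cfs.
The maximum is 156.0 cfs, occurring at the reading for t = 4 h.

Q_p = 156.0 cfs at t = 4 h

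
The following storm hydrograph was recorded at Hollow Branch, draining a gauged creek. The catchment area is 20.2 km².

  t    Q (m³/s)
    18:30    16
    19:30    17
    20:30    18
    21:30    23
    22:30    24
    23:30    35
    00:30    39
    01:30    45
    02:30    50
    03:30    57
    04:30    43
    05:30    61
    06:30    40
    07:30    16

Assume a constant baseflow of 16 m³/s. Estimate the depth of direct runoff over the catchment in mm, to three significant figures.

Direct runoff: 0.0, 1.0, 2.0, 7.0, 8.0, 19.0, 23.0, 29.0, 34.0, 41.0, 27.0, 45.0, 24.0, 0.0 m³/s; ΣQ_DR = 260.0 m³/s.
V = ΣQ_DR · Δt = 260.0 × 3600 s = 9.360 × 10^5 m³.
Over A = 20.2 km², depth = V / A = 46.3 mm.

d ≈ 46.3 mm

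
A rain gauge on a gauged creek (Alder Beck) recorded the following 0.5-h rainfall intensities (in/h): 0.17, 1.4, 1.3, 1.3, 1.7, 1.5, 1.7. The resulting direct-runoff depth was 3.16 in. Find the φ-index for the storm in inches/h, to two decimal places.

Only the 6 blocks with intensity above φ contribute runoff: 1.4, 1.3, 1.3, 1.7, 1.5, 1.7 in/h.
Σ(I−φ)·Δt = d  ⇒  (1.4+1.3+1.3+1.7+1.5+1.7 − 6φ)·0.5 = 3.16
φ = (8.900 − 3.16/0.5) / 6 = 0.43 in/h.

φ ≈ 0.43 in/h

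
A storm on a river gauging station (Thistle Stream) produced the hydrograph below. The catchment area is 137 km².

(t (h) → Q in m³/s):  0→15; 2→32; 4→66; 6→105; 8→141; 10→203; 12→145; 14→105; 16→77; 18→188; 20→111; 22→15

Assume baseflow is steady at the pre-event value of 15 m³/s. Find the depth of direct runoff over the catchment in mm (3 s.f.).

Direct runoff: 0.0, 17.0, 51.0, 90.0, 126.0, 188.0, 130.0, 90.0, 62.0, 173.0, 96.0, 0.0 m³/s; ΣQ_DR = 1023 m³/s.
V = ΣQ_DR · Δt = 1023 × 7200 s = 7.366 × 10^6 m³.
Over A = 137 km², depth = V / A = 53.8 mm.

d ≈ 53.8 mm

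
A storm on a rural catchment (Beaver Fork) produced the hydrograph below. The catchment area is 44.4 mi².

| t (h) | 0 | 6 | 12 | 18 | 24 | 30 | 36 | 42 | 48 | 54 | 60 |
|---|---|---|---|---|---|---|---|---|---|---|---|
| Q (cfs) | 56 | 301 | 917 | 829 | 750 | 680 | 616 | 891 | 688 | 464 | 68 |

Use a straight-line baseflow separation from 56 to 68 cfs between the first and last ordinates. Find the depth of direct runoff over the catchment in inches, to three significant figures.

d ≈ 1.17 in

Direct runoff: 0.00, 243.80, 858.60, 769.40, 689.20, 618.00, 552.80, 826.60, 622.40, 397.20, 0.00 cfs; ΣQ_DR = 5578 cfs.
V = ΣQ_DR · Δt = 5578 × 21600 s = 1.205 × 10^8 ft³.
Over A = 44.4 mi², depth = V / A = 1.17 in.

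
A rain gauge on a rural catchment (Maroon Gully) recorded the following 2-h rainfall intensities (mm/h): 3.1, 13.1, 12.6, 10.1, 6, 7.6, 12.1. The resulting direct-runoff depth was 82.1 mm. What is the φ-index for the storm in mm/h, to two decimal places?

Only the 6 blocks with intensity above φ contribute runoff: 13.1, 12.6, 10.1, 6, 7.6, 12.1 mm/h.
Σ(I−φ)·Δt = d  ⇒  (13.1+12.6+10.1+6+7.6+12.1 − 6φ)·2 = 82.1
φ = (61.50 − 82.1/2) / 6 = 3.41 mm/h.

φ ≈ 3.41 mm/h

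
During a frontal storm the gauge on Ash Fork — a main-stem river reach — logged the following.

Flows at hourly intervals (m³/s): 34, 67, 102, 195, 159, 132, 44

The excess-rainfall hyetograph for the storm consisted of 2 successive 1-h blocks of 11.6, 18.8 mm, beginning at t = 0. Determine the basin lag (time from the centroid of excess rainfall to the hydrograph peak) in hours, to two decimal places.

Centroid of excess rainfall: t_c = Σ P_i·t̄_i / ΣP_i = 1.1184 h (block centres at 0.5, 1.5 h).
Hydrograph peak occurs at t = 3 h, so basin lag t_L = 3 − 1.1184 = 1.88 h.

t_L ≈ 1.88 h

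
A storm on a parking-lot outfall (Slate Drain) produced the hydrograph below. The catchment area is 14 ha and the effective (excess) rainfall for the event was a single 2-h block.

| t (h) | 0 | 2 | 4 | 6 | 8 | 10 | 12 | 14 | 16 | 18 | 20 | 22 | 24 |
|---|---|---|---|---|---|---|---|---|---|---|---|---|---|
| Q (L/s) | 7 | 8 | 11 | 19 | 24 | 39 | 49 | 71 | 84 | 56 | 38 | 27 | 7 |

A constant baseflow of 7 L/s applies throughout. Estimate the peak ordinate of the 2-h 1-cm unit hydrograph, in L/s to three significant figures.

U_p ≈ 42.9 L/s

Direct runoff: 0.0, 1.0, 4.0, 12.0, 17.0, 32.0, 42.0, 64.0, 77.0, 49.0, 31.0, 20.0, 0.0 L/s; ΣQ_DR = 349.0 L/s, peak = 77.0 L/s.
Runoff depth d = ΣQ_DR·Δt / A = 349.0 × 7200 / (14 ha) = 17.95 mm.
The 1-cm UH is the DRH scaled by (10 mm)/d, so U_p = 77.0 × 10/17.95 = 42.9 L/s.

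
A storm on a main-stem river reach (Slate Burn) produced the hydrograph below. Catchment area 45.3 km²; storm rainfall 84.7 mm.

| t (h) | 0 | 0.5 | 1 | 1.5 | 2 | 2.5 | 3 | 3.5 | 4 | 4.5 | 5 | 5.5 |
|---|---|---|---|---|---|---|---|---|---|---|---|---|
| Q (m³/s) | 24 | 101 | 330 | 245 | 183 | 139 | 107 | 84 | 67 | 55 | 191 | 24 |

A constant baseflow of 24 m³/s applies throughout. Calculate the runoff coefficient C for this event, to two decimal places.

ΣQ_DR = 1262 m³/s; V = ΣQ_DR·Δt = 2.272 × 10^6 m³.
Runoff depth d = V / A = 50.15 mm.
C = d / P = 50.15 / 84.7 = 0.59.

C ≈ 0.59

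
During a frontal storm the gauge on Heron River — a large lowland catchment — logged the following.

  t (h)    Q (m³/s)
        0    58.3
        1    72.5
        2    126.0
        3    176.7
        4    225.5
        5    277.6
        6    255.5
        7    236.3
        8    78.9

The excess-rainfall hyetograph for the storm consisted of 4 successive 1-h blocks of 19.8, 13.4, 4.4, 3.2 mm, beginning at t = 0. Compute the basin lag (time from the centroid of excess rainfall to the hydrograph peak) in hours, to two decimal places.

t_L ≈ 3.72 h

Centroid of excess rainfall: t_c = Σ P_i·t̄_i / ΣP_i = 1.2794 h (block centres at 0.5, 1.5, 2.5, 3.5 h).
Hydrograph peak occurs at t = 5 h, so basin lag t_L = 5 − 1.2794 = 3.72 h.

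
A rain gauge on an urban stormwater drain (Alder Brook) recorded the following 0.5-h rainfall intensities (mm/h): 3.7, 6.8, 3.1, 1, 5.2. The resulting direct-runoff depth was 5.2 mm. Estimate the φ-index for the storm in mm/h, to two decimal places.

φ ≈ 2.10 mm/h

Only the 4 blocks with intensity above φ contribute runoff: 3.7, 6.8, 3.1, 5.2 mm/h.
Σ(I−φ)·Δt = d  ⇒  (3.7+6.8+3.1+5.2 − 4φ)·0.5 = 5.2
φ = (18.80 − 5.2/0.5) / 4 = 2.10 mm/h.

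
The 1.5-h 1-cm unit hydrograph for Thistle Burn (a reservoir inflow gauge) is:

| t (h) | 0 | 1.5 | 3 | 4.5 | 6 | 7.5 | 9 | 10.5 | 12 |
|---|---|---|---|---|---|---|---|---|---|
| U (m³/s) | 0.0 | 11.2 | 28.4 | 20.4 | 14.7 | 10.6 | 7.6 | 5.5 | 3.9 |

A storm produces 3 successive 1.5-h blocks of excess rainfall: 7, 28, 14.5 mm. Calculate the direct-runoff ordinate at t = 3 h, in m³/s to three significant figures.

Q ≈ 51.2 m³/s

By discrete convolution, Q_j = Σ (P_i / 10 mm) · U_{j−i}.
At t = 3 h (j=2): Q = (7/10)·28.4 + (28/10)·11.2 + (14.5/10)·0.0 = 51.2 m³/s.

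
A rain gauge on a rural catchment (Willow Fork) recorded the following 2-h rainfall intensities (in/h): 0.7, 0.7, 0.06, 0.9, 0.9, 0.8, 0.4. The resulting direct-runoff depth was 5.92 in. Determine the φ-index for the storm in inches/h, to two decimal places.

Only the 6 blocks with intensity above φ contribute runoff: 0.7, 0.7, 0.9, 0.9, 0.8, 0.4 in/h.
Σ(I−φ)·Δt = d  ⇒  (0.7+0.7+0.9+0.9+0.8+0.4 − 6φ)·2 = 5.92
φ = (4.400 − 5.92/2) / 6 = 0.24 in/h.

φ ≈ 0.24 in/h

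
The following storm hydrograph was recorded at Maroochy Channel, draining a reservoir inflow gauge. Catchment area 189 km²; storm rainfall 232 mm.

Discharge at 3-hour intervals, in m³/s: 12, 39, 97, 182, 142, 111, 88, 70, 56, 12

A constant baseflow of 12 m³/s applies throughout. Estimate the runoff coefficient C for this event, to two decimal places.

C ≈ 0.17

ΣQ_DR = 689.0 m³/s; V = ΣQ_DR·Δt = 7.441 × 10^6 m³.
Runoff depth d = V / A = 39.37 mm.
C = d / P = 39.37 / 232 = 0.17.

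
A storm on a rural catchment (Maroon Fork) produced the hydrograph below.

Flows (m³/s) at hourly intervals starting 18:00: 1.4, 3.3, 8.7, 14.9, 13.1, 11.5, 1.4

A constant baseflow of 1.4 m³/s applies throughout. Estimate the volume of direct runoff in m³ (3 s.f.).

V ≈ 1.60 × 10^5 m³

Direct-runoff ordinates (Q − Q_b): 0.0, 1.9, 7.3, 13.5, 11.7, 10.1, 0.0 m³/s.
ΣQ_DR = 44.50 m³/s.
With Δt = 1 h = 3600 s, V = ΣQ_DR · Δt = 44.50 × 3600 = 1.60 × 10^5 m³.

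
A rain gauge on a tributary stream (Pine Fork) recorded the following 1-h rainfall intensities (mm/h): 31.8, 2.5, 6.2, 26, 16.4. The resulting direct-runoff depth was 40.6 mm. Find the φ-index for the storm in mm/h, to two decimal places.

φ ≈ 11.20 mm/h

Only the 3 blocks with intensity above φ contribute runoff: 31.8, 26, 16.4 mm/h.
Σ(I−φ)·Δt = d  ⇒  (31.8+26+16.4 − 3φ)·1 = 40.6
φ = (74.20 − 40.6/1) / 3 = 11.20 mm/h.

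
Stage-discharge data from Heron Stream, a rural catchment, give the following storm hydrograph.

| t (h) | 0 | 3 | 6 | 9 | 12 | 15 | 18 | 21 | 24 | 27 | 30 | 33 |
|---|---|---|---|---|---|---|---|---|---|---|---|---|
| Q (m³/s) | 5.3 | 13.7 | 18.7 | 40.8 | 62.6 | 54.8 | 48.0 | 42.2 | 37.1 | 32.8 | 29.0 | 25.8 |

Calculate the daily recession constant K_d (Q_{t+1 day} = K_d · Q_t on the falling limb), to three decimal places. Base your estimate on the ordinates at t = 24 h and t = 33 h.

Between t = 24 h and t = 33 h the flow falls from 37.1 to 25.8 m³/s over 3×3 h = 9 h.
Per-interval ratio K = (25.8/37.1)^(1/3) = 0.8860; K_d = K^(24/3) = 0.380.

K_d ≈ 0.380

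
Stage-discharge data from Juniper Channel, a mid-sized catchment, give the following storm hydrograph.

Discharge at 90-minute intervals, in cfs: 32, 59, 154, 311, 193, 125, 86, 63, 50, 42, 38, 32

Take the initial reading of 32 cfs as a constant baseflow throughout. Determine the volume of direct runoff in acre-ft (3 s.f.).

V ≈ 99.3 acre-ft

Direct-runoff ordinates (Q − Q_b): 0.0, 27.0, 122.0, 279.0, 161.0, 93.0, 54.0, 31.0, 18.0, 10.0, 6.0, 0.0 cfs.
ΣQ_DR = 801.0 cfs.
With Δt = 1.5 h = 5400 s, V = ΣQ_DR · Δt = 801.0 × 5400 = 4.33 × 10^6 ft³ = 99.3 acre-ft.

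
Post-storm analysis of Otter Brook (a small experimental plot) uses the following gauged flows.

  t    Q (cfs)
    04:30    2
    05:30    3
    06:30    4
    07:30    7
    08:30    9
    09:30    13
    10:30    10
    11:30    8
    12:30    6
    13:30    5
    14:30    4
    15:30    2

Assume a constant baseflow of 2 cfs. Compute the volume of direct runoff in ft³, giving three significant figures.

Direct-runoff ordinates (Q − Q_b): 0.0, 1.0, 2.0, 5.0, 7.0, 11.0, 8.0, 6.0, 4.0, 3.0, 2.0, 0.0 cfs.
ΣQ_DR = 49.00 cfs.
With Δt = 1 h = 3600 s, V = ΣQ_DR · Δt = 49.00 × 3600 = 1.76 × 10^5 ft³.

V ≈ 1.76 × 10^5 ft³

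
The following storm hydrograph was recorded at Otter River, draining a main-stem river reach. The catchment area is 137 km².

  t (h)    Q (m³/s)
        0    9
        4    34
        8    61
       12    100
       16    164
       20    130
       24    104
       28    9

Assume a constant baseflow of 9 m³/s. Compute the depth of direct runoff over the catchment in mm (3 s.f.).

Direct runoff: 0.0, 25.0, 52.0, 91.0, 155.0, 121.0, 95.0, 0.0 m³/s; ΣQ_DR = 539.0 m³/s.
V = ΣQ_DR · Δt = 539.0 × 14400 s = 7.762 × 10^6 m³.
Over A = 137 km², depth = V / A = 56.7 mm.

d ≈ 56.7 mm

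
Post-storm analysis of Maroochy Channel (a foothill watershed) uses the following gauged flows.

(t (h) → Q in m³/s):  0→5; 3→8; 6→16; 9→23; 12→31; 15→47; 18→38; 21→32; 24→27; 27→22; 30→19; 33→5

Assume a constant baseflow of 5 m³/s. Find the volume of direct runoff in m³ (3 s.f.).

V ≈ 2.30 × 10^6 m³

Direct-runoff ordinates (Q − Q_b): 0.0, 3.0, 11.0, 18.0, 26.0, 42.0, 33.0, 27.0, 22.0, 17.0, 14.0, 0.0 m³/s.
ΣQ_DR = 213.0 m³/s.
With Δt = 3 h = 10800 s, V = ΣQ_DR · Δt = 213.0 × 10800 = 2.30 × 10^6 m³.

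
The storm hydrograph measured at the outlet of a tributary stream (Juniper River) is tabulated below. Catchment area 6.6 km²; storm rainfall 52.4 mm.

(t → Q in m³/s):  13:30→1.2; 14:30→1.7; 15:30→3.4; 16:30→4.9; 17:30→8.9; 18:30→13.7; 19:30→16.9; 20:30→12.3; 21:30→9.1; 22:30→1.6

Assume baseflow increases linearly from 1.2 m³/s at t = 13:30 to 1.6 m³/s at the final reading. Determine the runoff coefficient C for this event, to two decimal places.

C ≈ 0.62

ΣQ_DR = 59.70 m³/s; V = ΣQ_DR·Δt = 2.149 × 10^5 m³.
Runoff depth d = V / A = 32.56 mm.
C = d / P = 32.56 / 52.4 = 0.62.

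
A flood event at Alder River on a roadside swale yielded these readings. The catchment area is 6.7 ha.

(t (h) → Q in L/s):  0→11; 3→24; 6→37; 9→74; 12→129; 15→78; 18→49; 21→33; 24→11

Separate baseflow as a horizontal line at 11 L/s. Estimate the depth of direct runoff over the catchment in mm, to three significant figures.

Direct runoff: 0.0, 13.0, 26.0, 63.0, 118.0, 67.0, 38.0, 22.0, 0.0 L/s; ΣQ_DR = 347.0 L/s.
V = ΣQ_DR · Δt = 347.0 × 10800 s = 3.748 × 10^6 L.
Over A = 6.7 ha, depth = V / A = 55.9 mm.

d ≈ 55.9 mm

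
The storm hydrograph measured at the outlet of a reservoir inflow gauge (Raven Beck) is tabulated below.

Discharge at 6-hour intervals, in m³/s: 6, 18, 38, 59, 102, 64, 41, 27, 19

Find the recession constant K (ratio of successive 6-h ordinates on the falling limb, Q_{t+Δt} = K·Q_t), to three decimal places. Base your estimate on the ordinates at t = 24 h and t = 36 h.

K ≈ 0.634

Using the recession-limb readings at t = 24 h and t = 36 h: Q falls from 102 to 41 m³/s over 2 intervals.
K = (Q₂/Q₁)^(1/2) = (41/102)^(1/2) = 0.634.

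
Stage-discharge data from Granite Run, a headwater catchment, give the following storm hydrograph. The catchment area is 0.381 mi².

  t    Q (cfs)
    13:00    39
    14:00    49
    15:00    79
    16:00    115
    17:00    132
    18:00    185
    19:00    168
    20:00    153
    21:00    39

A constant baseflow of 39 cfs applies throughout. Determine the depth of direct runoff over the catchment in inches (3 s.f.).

d ≈ 2.47 in

Direct runoff: 0.0, 10.0, 40.0, 76.0, 93.0, 146.0, 129.0, 114.0, 0.0 cfs; ΣQ_DR = 608.0 cfs.
V = ΣQ_DR · Δt = 608.0 × 3600 s = 2.189 × 10^6 ft³.
Over A = 0.381 mi², depth = V / A = 2.47 in.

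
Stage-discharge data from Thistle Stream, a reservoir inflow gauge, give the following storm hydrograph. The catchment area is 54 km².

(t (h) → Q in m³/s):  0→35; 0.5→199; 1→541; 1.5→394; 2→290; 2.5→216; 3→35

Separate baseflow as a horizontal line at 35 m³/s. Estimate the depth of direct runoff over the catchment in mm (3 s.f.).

Direct runoff: 0.0, 164.0, 506.0, 359.0, 255.0, 181.0, 0.0 m³/s; ΣQ_DR = 1465 m³/s.
V = ΣQ_DR · Δt = 1465 × 1800 s = 2.637 × 10^6 m³.
Over A = 54 km², depth = V / A = 48.8 mm.

d ≈ 48.8 mm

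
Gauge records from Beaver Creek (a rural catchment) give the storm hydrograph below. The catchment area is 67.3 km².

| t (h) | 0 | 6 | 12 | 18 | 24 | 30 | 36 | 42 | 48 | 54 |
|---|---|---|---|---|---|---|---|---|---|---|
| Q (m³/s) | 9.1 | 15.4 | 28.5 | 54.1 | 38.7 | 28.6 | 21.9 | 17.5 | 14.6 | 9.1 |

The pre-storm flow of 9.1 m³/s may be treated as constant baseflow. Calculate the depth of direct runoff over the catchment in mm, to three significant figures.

d ≈ 47.0 mm

Direct runoff: 0.0, 6.3, 19.4, 45.0, 29.6, 19.5, 12.8, 8.4, 5.5, 0.0 m³/s; ΣQ_DR = 146.5 m³/s.
V = ΣQ_DR · Δt = 146.5 × 21600 s = 3.164 × 10^6 m³.
Over A = 67.3 km², depth = V / A = 47.0 mm.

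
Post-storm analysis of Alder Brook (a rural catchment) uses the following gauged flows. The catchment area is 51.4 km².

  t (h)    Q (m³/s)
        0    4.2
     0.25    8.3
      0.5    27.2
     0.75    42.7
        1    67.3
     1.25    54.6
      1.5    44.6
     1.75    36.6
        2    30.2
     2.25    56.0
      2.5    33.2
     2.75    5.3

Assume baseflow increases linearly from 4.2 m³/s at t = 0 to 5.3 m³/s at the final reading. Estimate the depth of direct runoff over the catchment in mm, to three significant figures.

Direct runoff: 0.00, 4.00, 22.80, 38.20, 62.70, 49.90, 39.80, 31.70, 25.20, 50.90, 28.00, 0.00 m³/s; ΣQ_DR = 353.2 m³/s.
V = ΣQ_DR · Δt = 353.2 × 900 s = 3.179 × 10^5 m³.
Over A = 51.4 km², depth = V / A = 6.18 mm.

d ≈ 6.18 mm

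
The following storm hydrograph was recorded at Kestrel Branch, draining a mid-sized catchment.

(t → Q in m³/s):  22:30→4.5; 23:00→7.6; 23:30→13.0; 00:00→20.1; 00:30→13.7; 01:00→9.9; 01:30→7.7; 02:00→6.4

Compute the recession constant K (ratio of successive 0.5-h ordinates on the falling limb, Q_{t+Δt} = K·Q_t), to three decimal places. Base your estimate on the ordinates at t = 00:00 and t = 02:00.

K ≈ 0.751

Using the recession-limb readings at t = 00:00 and t = 02:00: Q falls from 20.1 to 6.4 m³/s over 4 intervals.
K = (Q₂/Q₁)^(1/4) = (6.4/20.1)^(1/4) = 0.751.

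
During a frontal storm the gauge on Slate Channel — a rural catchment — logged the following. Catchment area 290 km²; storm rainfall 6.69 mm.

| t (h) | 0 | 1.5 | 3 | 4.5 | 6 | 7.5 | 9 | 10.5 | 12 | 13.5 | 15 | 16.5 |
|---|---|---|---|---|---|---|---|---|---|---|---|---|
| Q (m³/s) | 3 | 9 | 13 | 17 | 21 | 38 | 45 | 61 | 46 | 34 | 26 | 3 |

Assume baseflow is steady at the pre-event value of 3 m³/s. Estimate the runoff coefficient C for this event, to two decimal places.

C ≈ 0.78

ΣQ_DR = 280.0 m³/s; V = ΣQ_DR·Δt = 1.512 × 10^6 m³.
Runoff depth d = V / A = 5.214 mm.
C = d / P = 5.214 / 6.69 = 0.78.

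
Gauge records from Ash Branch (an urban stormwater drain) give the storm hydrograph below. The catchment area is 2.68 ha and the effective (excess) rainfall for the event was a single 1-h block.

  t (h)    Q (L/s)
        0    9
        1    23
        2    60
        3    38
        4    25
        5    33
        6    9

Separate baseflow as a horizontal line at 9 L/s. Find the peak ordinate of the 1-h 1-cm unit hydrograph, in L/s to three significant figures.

Direct runoff: 0.0, 14.0, 51.0, 29.0, 16.0, 24.0, 0.0 L/s; ΣQ_DR = 134.0 L/s, peak = 51.0 L/s.
Runoff depth d = ΣQ_DR·Δt / A = 134.0 × 3600 / (2.68 ha) = 18.00 mm.
The 1-cm UH is the DRH scaled by (10 mm)/d, so U_p = 51.0 × 10/18.00 = 28.3 L/s.

U_p ≈ 28.3 L/s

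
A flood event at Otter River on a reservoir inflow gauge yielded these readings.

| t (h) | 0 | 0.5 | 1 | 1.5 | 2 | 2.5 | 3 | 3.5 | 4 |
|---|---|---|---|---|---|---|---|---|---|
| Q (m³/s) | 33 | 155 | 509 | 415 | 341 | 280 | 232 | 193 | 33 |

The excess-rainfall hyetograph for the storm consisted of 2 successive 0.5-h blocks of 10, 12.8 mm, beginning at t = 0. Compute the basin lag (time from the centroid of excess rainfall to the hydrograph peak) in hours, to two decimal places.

Centroid of excess rainfall: t_c = Σ P_i·t̄_i / ΣP_i = 0.5307 h (block centres at 0.25, 0.75 h).
Hydrograph peak occurs at t = 1 h, so basin lag t_L = 1 − 0.5307 = 0.47 h.

t_L ≈ 0.47 h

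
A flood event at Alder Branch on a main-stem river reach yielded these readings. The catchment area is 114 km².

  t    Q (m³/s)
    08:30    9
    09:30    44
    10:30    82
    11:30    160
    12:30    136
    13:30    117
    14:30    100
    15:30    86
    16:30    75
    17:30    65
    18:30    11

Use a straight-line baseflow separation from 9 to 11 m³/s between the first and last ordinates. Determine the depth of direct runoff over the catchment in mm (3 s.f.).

d ≈ 24.5 mm

Direct runoff: 0.00, 34.80, 72.60, 150.40, 126.20, 107.00, 89.80, 75.60, 64.40, 54.20, 0.00 m³/s; ΣQ_DR = 775.0 m³/s.
V = ΣQ_DR · Δt = 775.0 × 3600 s = 2.790 × 10^6 m³.
Over A = 114 km², depth = V / A = 24.5 mm.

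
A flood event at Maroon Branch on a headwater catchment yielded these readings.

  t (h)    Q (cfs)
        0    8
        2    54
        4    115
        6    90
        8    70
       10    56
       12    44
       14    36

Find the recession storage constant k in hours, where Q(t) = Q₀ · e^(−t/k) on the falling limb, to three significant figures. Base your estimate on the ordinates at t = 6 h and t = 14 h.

k ≈ 8.73 h

On the falling limb, Q drops from 90 to 36 cfs between t = 6 h and t = 14 h (Δt = 8 h).
k = −Δt / ln(Q₂/Q₁) = −8 / ln(36/90) = 8.73 h.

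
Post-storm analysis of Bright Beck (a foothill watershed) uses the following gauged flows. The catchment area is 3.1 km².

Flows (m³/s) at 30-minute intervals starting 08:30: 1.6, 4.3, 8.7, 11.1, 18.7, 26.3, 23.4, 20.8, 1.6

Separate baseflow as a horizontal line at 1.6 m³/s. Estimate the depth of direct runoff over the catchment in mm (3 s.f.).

Direct runoff: 0.0, 2.7, 7.1, 9.5, 17.1, 24.7, 21.8, 19.2, 0.0 m³/s; ΣQ_DR = 102.1 m³/s.
V = ΣQ_DR · Δt = 102.1 × 1800 s = 1.838 × 10^5 m³.
Over A = 3.1 km², depth = V / A = 59.3 mm.

d ≈ 59.3 mm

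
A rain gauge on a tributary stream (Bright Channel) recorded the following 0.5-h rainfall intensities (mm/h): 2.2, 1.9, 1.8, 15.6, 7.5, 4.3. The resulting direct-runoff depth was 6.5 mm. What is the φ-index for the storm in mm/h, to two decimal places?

Only the 2 blocks with intensity above φ contribute runoff: 15.6, 7.5 mm/h.
Σ(I−φ)·Δt = d  ⇒  (15.6+7.5 − 2φ)·0.5 = 6.5
φ = (23.10 − 6.5/0.5) / 2 = 5.05 mm/h.

φ ≈ 5.05 mm/h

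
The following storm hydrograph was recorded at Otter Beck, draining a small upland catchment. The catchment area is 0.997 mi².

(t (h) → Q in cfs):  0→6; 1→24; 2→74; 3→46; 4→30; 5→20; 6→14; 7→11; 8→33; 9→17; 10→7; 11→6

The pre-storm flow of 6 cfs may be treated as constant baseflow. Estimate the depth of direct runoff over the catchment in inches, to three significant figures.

d ≈ 0.336 in

Direct runoff: 0.0, 18.0, 68.0, 40.0, 24.0, 14.0, 8.0, 5.0, 27.0, 11.0, 1.0, 0.0 cfs; ΣQ_DR = 216.0 cfs.
V = ΣQ_DR · Δt = 216.0 × 3600 s = 7.776 × 10^5 ft³.
Over A = 0.997 mi², depth = V / A = 0.336 in.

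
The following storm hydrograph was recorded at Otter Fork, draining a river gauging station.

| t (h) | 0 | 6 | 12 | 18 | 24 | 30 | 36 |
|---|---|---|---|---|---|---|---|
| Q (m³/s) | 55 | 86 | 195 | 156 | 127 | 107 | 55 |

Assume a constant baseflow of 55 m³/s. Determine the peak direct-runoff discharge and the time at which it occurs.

Subtracting baseflow gives direct-runoff ordinates: 0.0, 31.0, 140.0, 101.0, 72.0, 52.0, 0.0 m³/s.
The maximum is 140.0 m³/s, occurring at the reading for t = 12 h.

Q_p = 140.0 m³/s at t = 12 h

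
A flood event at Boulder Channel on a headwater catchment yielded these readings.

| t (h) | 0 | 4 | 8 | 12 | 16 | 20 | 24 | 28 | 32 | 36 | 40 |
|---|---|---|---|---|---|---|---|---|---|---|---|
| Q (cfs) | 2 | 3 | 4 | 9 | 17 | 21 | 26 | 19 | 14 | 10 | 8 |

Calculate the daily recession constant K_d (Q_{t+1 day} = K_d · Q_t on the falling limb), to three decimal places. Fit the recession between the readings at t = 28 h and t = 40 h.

K_d ≈ 0.177

Between t = 28 h and t = 40 h the flow falls from 19 to 8 cfs over 3×4 h = 12 h.
Per-interval ratio K = (8/19)^(1/3) = 0.7495; K_d = K^(24/4) = 0.177.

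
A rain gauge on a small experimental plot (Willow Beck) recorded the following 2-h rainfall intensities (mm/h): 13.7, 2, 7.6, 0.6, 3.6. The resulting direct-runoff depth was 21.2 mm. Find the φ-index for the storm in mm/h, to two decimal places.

Only the 2 blocks with intensity above φ contribute runoff: 13.7, 7.6 mm/h.
Σ(I−φ)·Δt = d  ⇒  (13.7+7.6 − 2φ)·2 = 21.2
φ = (21.30 − 21.2/2) / 2 = 5.35 mm/h.

φ ≈ 5.35 mm/h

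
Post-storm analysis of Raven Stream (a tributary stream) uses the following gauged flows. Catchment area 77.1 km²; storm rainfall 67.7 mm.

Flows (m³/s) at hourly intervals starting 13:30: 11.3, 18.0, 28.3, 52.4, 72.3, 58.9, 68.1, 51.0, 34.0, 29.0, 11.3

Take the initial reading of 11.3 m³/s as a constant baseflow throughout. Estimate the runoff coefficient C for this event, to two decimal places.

C ≈ 0.21

ΣQ_DR = 310.3 m³/s; V = ΣQ_DR·Δt = 1.117 × 10^6 m³.
Runoff depth d = V / A = 14.49 mm.
C = d / P = 14.49 / 67.7 = 0.21.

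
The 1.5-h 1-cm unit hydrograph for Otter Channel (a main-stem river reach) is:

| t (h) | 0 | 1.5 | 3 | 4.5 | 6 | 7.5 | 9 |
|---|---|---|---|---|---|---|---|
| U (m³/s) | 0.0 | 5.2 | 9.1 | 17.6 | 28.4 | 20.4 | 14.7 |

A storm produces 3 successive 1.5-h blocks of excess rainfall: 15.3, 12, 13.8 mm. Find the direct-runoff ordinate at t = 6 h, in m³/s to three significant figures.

By discrete convolution, Q_j = Σ (P_i / 10 mm) · U_{j−i}.
At t = 6 h (j=4): Q = (15.3/10)·28.4 + (12/10)·17.6 + (13.8/10)·9.1 = 77.1 m³/s.

Q ≈ 77.1 m³/s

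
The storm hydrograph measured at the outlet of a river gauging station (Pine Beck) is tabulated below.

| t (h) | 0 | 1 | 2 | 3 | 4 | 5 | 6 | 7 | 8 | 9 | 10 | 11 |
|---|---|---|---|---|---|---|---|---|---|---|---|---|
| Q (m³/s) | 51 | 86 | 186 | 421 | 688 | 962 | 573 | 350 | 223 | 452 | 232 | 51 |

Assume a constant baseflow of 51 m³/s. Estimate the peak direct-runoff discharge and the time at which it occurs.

Subtracting baseflow gives direct-runoff ordinates: 0.0, 35.0, 135.0, 370.0, 637.0, 911.0, 522.0, 299.0, 172.0, 401.0, 181.0, 0.0 m³/s.
The maximum is 911.0 m³/s, occurring at the reading for t = 5 h.

Q_p = 911.0 m³/s at t = 5 h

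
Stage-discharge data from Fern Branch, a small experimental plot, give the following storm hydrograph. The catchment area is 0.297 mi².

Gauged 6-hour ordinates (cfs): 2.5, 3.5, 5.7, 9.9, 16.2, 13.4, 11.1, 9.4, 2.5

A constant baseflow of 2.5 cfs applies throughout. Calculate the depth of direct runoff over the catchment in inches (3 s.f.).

d ≈ 1.62 in

Direct runoff: 0.0, 1.0, 3.2, 7.4, 13.7, 10.9, 8.6, 6.9, 0.0 cfs; ΣQ_DR = 51.70 cfs.
V = ΣQ_DR · Δt = 51.70 × 21600 s = 1.117 × 10^6 ft³.
Over A = 0.297 mi², depth = V / A = 1.62 in.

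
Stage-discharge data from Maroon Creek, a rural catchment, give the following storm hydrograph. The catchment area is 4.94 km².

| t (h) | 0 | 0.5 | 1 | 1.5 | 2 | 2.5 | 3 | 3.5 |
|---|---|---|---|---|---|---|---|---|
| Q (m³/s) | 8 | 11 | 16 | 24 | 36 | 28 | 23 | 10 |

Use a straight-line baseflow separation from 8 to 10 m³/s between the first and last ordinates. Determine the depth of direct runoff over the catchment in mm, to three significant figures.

d ≈ 30.6 mm

Direct runoff: 0.00, 2.71, 7.43, 15.14, 26.86, 18.57, 13.29, 0.00 m³/s; ΣQ_DR = 84.00 m³/s.
V = ΣQ_DR · Δt = 84.00 × 1800 s = 1.512 × 10^5 m³.
Over A = 4.94 km², depth = V / A = 30.6 mm.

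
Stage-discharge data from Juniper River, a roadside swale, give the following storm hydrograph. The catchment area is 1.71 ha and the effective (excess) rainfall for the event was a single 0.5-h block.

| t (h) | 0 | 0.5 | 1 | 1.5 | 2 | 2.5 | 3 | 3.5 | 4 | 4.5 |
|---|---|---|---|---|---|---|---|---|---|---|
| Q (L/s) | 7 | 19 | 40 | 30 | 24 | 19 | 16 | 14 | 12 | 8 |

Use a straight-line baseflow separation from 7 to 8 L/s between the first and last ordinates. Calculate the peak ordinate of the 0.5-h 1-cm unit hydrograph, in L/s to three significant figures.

Direct runoff: 0.00, 11.89, 32.78, 22.67, 16.56, 11.44, 8.33, 6.22, 4.11, 0.00 L/s; ΣQ_DR = 114.0 L/s, peak = 32.78 L/s.
Runoff depth d = ΣQ_DR·Δt / A = 114.0 × 1800 / (1.71 ha) = 12.00 mm.
The 1-cm UH is the DRH scaled by (10 mm)/d, so U_p = 32.78 × 10/12.00 = 27.3 L/s.

U_p ≈ 27.3 L/s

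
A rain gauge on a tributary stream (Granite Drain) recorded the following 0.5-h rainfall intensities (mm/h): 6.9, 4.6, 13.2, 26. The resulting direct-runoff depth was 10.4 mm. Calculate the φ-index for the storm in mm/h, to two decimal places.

φ ≈ 9.20 mm/h

Only the 2 blocks with intensity above φ contribute runoff: 13.2, 26 mm/h.
Σ(I−φ)·Δt = d  ⇒  (13.2+26 − 2φ)·0.5 = 10.4
φ = (39.20 − 10.4/0.5) / 2 = 9.20 mm/h.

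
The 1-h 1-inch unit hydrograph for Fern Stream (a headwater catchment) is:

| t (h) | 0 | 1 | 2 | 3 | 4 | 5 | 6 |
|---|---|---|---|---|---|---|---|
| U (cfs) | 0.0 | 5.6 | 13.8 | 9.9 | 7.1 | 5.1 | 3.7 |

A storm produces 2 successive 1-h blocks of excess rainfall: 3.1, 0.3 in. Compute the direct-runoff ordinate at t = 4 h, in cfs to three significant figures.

By discrete convolution, Q_j = Σ (P_i / 1 in) · U_{j−i}.
At t = 4 h (j=4): Q = (3.1/1)·7.1 + (0.3/1)·9.9 = 25.0 cfs.

Q ≈ 25.0 cfs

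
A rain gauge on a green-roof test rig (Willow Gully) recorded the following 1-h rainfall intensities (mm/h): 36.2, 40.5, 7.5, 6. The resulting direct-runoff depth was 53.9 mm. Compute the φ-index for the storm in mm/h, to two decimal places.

Only the 2 blocks with intensity above φ contribute runoff: 36.2, 40.5 mm/h.
Σ(I−φ)·Δt = d  ⇒  (36.2+40.5 − 2φ)·1 = 53.9
φ = (76.70 − 53.9/1) / 2 = 11.40 mm/h.

φ ≈ 11.40 mm/h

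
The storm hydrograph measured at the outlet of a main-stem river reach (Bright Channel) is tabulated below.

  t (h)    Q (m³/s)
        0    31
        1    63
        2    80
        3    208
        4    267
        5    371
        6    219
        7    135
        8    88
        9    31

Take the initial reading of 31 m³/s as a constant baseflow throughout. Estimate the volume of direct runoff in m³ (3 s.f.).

Direct-runoff ordinates (Q − Q_b): 0.0, 32.0, 49.0, 177.0, 236.0, 340.0, 188.0, 104.0, 57.0, 0.0 m³/s.
ΣQ_DR = 1183 m³/s.
With Δt = 1 h = 3600 s, V = ΣQ_DR · Δt = 1183 × 3600 = 4.26 × 10^6 m³.

V ≈ 4.26 × 10^6 m³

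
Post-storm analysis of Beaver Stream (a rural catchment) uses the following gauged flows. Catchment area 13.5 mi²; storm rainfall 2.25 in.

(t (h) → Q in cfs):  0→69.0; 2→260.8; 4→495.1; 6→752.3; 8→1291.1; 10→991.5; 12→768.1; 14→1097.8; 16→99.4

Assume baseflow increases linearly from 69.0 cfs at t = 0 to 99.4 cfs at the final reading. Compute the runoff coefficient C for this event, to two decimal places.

C ≈ 0.52

ΣQ_DR = 5067 cfs; V = ΣQ_DR·Δt = 3.648 × 10^7 ft³.
Runoff depth d = V / A = 1.163 in.
C = d / P = 1.163 / 2.25 = 0.52.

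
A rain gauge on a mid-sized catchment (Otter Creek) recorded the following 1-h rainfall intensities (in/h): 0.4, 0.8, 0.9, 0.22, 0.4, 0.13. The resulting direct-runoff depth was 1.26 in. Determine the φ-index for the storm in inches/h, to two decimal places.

φ ≈ 0.31 in/h

Only the 4 blocks with intensity above φ contribute runoff: 0.4, 0.8, 0.9, 0.4 in/h.
Σ(I−φ)·Δt = d  ⇒  (0.4+0.8+0.9+0.4 − 4φ)·1 = 1.26
φ = (2.500 − 1.26/1) / 4 = 0.31 in/h.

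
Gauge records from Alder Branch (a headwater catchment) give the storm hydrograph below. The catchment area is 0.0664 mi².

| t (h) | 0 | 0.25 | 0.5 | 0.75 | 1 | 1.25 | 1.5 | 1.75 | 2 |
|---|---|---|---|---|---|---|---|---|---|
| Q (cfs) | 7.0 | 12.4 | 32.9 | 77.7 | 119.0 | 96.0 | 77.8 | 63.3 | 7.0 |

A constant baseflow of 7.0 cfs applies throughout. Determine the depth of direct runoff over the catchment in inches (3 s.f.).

Direct runoff: 0.0, 5.4, 25.9, 70.7, 112.0, 89.0, 70.8, 56.3, 0.0 cfs; ΣQ_DR = 430.1 cfs.
V = ΣQ_DR · Δt = 430.1 × 900 s = 3.871 × 10^5 ft³.
Over A = 0.0664 mi², depth = V / A = 2.51 in.

d ≈ 2.51 in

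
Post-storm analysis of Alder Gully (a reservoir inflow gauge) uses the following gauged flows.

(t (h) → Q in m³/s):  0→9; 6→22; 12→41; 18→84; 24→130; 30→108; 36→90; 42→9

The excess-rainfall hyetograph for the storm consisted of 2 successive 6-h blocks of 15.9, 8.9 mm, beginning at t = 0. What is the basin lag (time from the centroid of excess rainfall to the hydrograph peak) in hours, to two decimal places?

Centroid of excess rainfall: t_c = Σ P_i·t̄_i / ΣP_i = 5.1532 h (block centres at 3, 9 h).
Hydrograph peak occurs at t = 24 h, so basin lag t_L = 24 − 5.1532 = 18.85 h.

t_L ≈ 18.85 h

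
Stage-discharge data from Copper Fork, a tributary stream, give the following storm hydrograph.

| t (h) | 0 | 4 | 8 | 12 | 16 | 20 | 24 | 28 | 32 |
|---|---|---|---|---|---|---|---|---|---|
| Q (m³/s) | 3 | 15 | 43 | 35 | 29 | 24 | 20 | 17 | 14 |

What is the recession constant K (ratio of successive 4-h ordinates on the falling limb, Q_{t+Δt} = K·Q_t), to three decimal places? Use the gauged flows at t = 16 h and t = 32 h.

K ≈ 0.834

Using the recession-limb readings at t = 16 h and t = 32 h: Q falls from 29 to 14 m³/s over 4 intervals.
K = (Q₂/Q₁)^(1/4) = (14/29)^(1/4) = 0.834.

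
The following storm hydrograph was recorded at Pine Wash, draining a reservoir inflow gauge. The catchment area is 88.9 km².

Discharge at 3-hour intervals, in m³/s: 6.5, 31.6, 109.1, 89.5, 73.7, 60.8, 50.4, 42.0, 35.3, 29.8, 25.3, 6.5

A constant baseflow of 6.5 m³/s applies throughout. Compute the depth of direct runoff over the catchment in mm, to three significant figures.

d ≈ 58.6 mm

Direct runoff: 0.0, 25.1, 102.6, 83.0, 67.2, 54.3, 43.9, 35.5, 28.8, 23.3, 18.8, 0.0 m³/s; ΣQ_DR = 482.5 m³/s.
V = ΣQ_DR · Δt = 482.5 × 10800 s = 5.211 × 10^6 m³.
Over A = 88.9 km², depth = V / A = 58.6 mm.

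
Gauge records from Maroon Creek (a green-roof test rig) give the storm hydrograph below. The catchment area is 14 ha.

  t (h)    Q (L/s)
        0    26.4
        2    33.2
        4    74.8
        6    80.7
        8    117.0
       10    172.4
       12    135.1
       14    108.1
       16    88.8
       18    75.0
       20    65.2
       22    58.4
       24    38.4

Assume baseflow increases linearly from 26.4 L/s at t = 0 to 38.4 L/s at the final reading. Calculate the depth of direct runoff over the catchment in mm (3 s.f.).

Direct runoff: 0.00, 5.80, 46.40, 51.30, 86.60, 141.00, 102.70, 74.70, 54.40, 39.60, 28.80, 21.00, 0.00 L/s; ΣQ_DR = 652.3 L/s.
V = ΣQ_DR · Δt = 652.3 × 7200 s = 4.697 × 10^6 L.
Over A = 14 ha, depth = V / A = 33.5 mm.

d ≈ 33.5 mm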